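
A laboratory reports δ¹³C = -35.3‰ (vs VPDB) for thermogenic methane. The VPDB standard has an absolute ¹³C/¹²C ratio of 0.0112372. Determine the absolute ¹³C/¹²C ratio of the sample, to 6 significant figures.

0.0108405

R_sample = R_standard × (δ¹³C/1000 + 1)
R_sample = 0.0112372 × (-35.3/1000 + 1) = 0.0112372 × 0.964700
R_sample = 0.0108405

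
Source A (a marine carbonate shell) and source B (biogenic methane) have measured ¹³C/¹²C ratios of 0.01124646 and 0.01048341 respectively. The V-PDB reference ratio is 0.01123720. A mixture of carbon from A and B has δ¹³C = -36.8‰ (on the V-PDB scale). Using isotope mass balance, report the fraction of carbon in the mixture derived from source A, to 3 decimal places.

0.446

δ_A = (0.01124646/0.01123720 − 1)×1000 = (1.000824 − 1)×1000 = 0.824‰
δ_B = (0.01048341/0.01123720 − 1)×1000 = (0.932920 − 1)×1000 = -67.080‰
f_A = (δ_mix − δ_B)/(δ_A − δ_B) = (-36.8 − (-67.080))/(0.824 − (-67.080))
f_A = 30.280 / 67.904 = 0.4459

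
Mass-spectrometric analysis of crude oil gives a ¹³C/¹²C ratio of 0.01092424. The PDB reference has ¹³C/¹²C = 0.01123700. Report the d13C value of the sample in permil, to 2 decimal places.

d13C = (R_sample / R_standard − 1) × 1000
R_sample / R_standard = 0.01092424 / 0.01123700 = 0.972167
d13C = (0.972167 − 1) × 1000 = -27.833 permil

-27.83 permil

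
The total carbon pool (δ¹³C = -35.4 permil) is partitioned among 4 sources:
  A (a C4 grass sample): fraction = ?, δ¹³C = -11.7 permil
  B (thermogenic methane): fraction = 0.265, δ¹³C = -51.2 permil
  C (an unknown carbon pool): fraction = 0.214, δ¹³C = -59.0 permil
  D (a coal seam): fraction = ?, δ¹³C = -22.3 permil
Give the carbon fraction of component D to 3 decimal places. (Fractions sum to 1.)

Let f_D and f_A be the unknown fractions; fractions sum to 1 so f_D + f_A = 0.521.
Mass balance: Σ fᵢ·δᵢ = δ_bulk ⇒ f_D·(-22.3) + f_A·(-11.7) = -35.4 − (-26.194) = -9.206
Substitute f_A = 0.521 − f_D:
f_D·(-22.3 − -11.7) = -9.206 − 0.521×(-11.7) = -3.110
f_D = -3.110 / -10.6 = 0.2934

0.293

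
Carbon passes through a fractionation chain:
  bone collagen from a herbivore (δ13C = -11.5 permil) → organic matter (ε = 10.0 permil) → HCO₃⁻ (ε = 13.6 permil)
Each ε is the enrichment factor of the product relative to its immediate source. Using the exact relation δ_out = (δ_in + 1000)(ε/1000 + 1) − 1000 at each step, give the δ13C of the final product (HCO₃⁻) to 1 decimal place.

12.0 permil

step 1: δ = (-11.50 + 1000)·(10.0/1000 + 1) − 1000 = -1.62 permil
step 2: δ = (-1.62 + 1000)·(13.6/1000 + 1) − 1000 = 11.96 permil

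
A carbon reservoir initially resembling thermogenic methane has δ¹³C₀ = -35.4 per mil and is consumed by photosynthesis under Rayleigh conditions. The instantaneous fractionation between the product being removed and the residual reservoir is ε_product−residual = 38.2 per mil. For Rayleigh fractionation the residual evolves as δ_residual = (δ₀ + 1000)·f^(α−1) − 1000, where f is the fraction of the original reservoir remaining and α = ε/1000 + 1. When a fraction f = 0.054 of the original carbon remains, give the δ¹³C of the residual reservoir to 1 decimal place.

-137.2 per mil

Rayleigh residual: δ_res = (δ₀ + 1000)·f^(α−1) − 1000
α = ε/1000 + 1 = 1.03820, so α − 1 = 0.03820
f^(α−1) = 0.054^(0.03820) = 0.894494
δ_res = (-35.4 + 1000) × 0.894494 − 1000 = 862.829 − 1000 = -137.17 per mil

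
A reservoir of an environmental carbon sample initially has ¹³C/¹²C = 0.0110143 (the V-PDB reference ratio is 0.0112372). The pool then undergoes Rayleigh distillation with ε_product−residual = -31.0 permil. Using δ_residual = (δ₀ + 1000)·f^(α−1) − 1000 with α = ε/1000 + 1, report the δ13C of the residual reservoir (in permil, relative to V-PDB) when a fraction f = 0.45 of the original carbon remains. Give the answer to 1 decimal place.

δ₀ = (0.0110143/0.0112372 − 1)×1000 = (0.980164 − 1)×1000 = -19.836 permil
α − 1 = ε/1000 = -0.0310
f^(α−1) = 0.45^(-0.0310) = 1.025063
δ_res = (-19.836 + 1000) × 1.025063 − 1000 = 1004.730 − 1000 = 4.73 permil

4.7 permil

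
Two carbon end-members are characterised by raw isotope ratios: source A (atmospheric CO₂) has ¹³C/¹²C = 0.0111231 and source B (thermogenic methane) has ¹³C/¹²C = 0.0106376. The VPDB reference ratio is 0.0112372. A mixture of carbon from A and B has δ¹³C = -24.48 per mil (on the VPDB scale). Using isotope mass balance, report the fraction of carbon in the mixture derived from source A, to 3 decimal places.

0.668

δ_A = (0.0111231/0.0112372 − 1)×1000 = (0.989846 − 1)×1000 = -10.154 per mil
δ_B = (0.0106376/0.0112372 − 1)×1000 = (0.946642 − 1)×1000 = -53.358 per mil
f_A = (δ_mix − δ_B)/(δ_A − δ_B) = (-24.48 − (-53.358))/(-10.154 − (-53.358))
f_A = 28.878 / 43.205 = 0.6684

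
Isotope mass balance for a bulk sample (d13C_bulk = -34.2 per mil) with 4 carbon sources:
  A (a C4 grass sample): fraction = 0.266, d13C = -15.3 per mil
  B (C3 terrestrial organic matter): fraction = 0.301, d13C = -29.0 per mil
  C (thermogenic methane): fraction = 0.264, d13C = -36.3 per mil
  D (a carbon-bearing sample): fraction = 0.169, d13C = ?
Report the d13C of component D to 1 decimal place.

-69.9 per mil

Isotope mass balance: δ_bulk = Σ fᵢ·δᵢ.
-34.2 = 0.266×(-15.3) + 0.301×(-29.0) + 0.264×(-36.3) + 0.169×δ_D
0.169·δ_D = -34.2 − (-22.382) = -11.818
δ_D = -11.818 / 0.169 = -69.93 per mil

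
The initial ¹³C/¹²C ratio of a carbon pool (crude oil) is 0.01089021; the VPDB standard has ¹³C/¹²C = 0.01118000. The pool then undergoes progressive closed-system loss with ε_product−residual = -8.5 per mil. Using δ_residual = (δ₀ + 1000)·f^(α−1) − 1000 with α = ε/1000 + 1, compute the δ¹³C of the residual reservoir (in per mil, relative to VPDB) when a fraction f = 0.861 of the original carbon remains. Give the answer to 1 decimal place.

δ₀ = (0.01089021/0.01118000 − 1)×1000 = (0.974080 − 1)×1000 = -25.920 per mil
α − 1 = ε/1000 = -0.0085
f^(α−1) = 0.861^(-0.0085) = 1.001273
δ_res = (-25.920 + 1000) × 1.001273 − 1000 = 975.320 − 1000 = -24.68 per mil

-24.7 per mil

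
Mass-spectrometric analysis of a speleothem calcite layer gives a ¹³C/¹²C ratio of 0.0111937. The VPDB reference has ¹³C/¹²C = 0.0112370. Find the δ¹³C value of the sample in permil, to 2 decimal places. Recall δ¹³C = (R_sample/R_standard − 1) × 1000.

-3.85 permil

δ¹³C = (R_sample / R_standard − 1) × 1000
R_sample / R_standard = 0.0111937 / 0.0112370 = 0.996147
δ¹³C = (0.996147 − 1) × 1000 = -3.853 permil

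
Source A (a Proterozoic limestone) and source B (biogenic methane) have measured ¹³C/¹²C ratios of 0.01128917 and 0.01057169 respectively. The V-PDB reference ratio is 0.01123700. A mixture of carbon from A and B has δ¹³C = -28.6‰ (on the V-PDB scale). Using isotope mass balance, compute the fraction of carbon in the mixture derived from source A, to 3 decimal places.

δ_A = (0.01128917/0.01123700 − 1)×1000 = (1.004643 − 1)×1000 = 4.643‰
δ_B = (0.01057169/0.01123700 − 1)×1000 = (0.940793 − 1)×1000 = -59.207‰
f_A = (δ_mix − δ_B)/(δ_A − δ_B) = (-28.6 − (-59.207))/(4.643 − (-59.207))
f_A = 30.607 / 63.850 = 0.4794

0.479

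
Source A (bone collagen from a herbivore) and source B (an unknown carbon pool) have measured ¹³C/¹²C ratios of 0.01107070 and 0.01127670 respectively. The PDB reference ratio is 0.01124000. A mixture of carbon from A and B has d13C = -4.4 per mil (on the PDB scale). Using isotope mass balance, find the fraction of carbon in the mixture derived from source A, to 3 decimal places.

0.418

δ_A = (0.01107070/0.01124000 − 1)×1000 = (0.984938 − 1)×1000 = -15.062 per mil
δ_B = (0.01127670/0.01124000 − 1)×1000 = (1.003265 − 1)×1000 = 3.265 per mil
f_A = (δ_mix − δ_B)/(δ_A − δ_B) = (-4.4 − (3.265))/(-15.062 − (3.265))
f_A = -7.665 / -18.327 = 0.4182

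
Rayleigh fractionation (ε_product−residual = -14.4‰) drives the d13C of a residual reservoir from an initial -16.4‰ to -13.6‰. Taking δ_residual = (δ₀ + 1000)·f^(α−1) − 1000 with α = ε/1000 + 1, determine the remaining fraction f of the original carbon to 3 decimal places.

0.821

α − 1 = ε/1000 = -0.0144
(δ_res + 1000)/(δ₀ + 1000) = (-13.6 + 1000)/(-16.4 + 1000) = 986.4/983.6 = 1.002847
f = 1.002847^(1/-0.0144) = exp(ln(1.002847)/-0.0144) = exp(0.00284/-0.0144)
f = exp(-0.1974) = 0.8209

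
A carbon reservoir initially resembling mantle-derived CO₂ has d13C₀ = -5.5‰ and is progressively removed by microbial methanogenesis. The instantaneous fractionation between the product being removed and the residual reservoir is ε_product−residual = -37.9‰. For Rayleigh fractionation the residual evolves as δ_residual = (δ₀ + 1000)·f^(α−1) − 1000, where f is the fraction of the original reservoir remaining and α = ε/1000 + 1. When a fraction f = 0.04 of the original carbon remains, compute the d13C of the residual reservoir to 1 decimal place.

123.5‰

Rayleigh residual: δ_res = (δ₀ + 1000)·f^(α−1) − 1000
α = ε/1000 + 1 = 0.96210, so α − 1 = -0.03790
f^(α−1) = 0.04^(-0.03790) = 1.129749
δ_res = (-5.5 + 1000) × 1.129749 − 1000 = 1123.535 − 1000 = 123.54‰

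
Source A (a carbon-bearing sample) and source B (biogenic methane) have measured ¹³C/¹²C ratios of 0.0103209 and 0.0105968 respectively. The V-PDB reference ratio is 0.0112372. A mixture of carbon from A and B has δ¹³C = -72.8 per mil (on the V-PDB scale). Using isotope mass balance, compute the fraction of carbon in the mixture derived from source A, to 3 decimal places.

0.644

δ_A = (0.0103209/0.0112372 − 1)×1000 = (0.918458 − 1)×1000 = -81.542 per mil
δ_B = (0.0105968/0.0112372 − 1)×1000 = (0.943011 − 1)×1000 = -56.989 per mil
f_A = (δ_mix − δ_B)/(δ_A − δ_B) = (-72.8 − (-56.989))/(-81.542 − (-56.989))
f_A = -15.811 / -24.552 = 0.6440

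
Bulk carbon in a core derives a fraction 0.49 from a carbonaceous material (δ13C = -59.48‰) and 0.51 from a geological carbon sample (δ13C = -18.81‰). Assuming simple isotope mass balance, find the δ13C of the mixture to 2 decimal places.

-38.74‰

δ_mix = f_A·δ_A + f_B·δ_B
δ_mix = 0.49 × (-59.48) + 0.51 × (-18.81)
δ_mix = -29.145 + -9.593 = -38.738‰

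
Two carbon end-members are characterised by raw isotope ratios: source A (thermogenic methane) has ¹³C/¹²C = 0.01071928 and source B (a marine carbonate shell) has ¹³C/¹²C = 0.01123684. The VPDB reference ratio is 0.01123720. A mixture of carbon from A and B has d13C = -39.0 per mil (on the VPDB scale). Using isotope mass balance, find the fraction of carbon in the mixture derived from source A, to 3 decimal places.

0.846

δ_A = (0.01071928/0.01123720 − 1)×1000 = (0.953910 − 1)×1000 = -46.090 per mil
δ_B = (0.01123684/0.01123720 − 1)×1000 = (0.999968 − 1)×1000 = -0.032 per mil
f_A = (δ_mix − δ_B)/(δ_A − δ_B) = (-39.0 − (-0.032))/(-46.090 − (-0.032))
f_A = -38.968 / -46.058 = 0.8461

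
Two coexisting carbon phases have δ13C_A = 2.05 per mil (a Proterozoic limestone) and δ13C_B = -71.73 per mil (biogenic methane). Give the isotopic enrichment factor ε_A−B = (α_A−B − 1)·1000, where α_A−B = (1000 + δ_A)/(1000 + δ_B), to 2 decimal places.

79.48 per mil

α_A−B = (1000 + 2.05) / (1000 + -71.73) = 1002.05 / 928.27 = 1.079481
ε_A−B = (1.079481 − 1) × 1000 = 79.481 per mil
(The approximation ε ≈ δ_A − δ_B would give 73.78 per mil.)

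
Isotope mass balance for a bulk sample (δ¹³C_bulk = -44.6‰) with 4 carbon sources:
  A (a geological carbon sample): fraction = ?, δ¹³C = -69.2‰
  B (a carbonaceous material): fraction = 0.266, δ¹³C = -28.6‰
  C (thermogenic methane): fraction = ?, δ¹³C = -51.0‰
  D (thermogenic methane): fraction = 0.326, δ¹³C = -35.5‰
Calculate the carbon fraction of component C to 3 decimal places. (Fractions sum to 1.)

Let f_C and f_A be the unknown fractions; fractions sum to 1 so f_C + f_A = 0.408.
Mass balance: Σ fᵢ·δᵢ = δ_bulk ⇒ f_C·(-51.0) + f_A·(-69.2) = -44.6 − (-19.181) = -25.419
Substitute f_A = 0.408 − f_C:
f_C·(-51.0 − -69.2) = -25.419 − 0.408×(-69.2) = 2.814
f_C = 2.814 / 18.2 = 0.1546

0.155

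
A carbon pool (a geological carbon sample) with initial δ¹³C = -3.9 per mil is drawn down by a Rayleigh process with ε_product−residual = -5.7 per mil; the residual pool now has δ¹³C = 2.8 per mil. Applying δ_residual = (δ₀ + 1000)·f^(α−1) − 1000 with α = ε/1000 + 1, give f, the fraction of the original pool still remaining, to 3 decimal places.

0.308

α − 1 = ε/1000 = -0.0057
(δ_res + 1000)/(δ₀ + 1000) = (2.8 + 1000)/(-3.9 + 1000) = 1002.8/996.1 = 1.006726
f = 1.006726^(1/-0.0057) = exp(ln(1.006726)/-0.0057) = exp(0.00670/-0.0057)
f = exp(-1.1761) = 0.3085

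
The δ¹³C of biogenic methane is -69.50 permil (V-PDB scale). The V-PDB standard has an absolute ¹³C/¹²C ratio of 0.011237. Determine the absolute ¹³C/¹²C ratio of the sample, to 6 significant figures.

R_sample = R_standard × (δ¹³C/1000 + 1)
R_sample = 0.011237 × (-69.50/1000 + 1) = 0.011237 × 0.930500
R_sample = 0.0104560

0.0104560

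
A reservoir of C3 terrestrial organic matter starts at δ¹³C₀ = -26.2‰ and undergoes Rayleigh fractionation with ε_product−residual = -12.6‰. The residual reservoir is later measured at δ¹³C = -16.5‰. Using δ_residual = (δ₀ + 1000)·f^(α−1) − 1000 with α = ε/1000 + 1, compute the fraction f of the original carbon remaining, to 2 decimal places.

0.46

α − 1 = ε/1000 = -0.0126
(δ_res + 1000)/(δ₀ + 1000) = (-16.5 + 1000)/(-26.2 + 1000) = 983.5/973.8 = 1.009961
f = 1.009961^(1/-0.0126) = exp(ln(1.009961)/-0.0126) = exp(0.00991/-0.0126)
f = exp(-0.7866) = 0.4554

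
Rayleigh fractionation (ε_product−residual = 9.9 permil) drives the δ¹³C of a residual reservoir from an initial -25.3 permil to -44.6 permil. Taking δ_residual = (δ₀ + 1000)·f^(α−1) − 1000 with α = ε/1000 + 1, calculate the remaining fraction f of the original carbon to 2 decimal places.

0.13

α − 1 = ε/1000 = 0.0099
(δ_res + 1000)/(δ₀ + 1000) = (-44.6 + 1000)/(-25.3 + 1000) = 955.4/974.7 = 0.980199
f = 0.980199^(1/0.0099) = exp(ln(0.980199)/0.0099) = exp(-0.02000/0.0099)
f = exp(-2.0202) = 0.1326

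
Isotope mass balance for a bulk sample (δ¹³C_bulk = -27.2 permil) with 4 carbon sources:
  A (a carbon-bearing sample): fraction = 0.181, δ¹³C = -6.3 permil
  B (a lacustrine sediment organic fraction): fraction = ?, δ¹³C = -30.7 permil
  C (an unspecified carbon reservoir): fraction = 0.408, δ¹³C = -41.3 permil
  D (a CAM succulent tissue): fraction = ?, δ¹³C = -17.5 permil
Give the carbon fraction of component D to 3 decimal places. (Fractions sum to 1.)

0.258

Let f_D and f_B be the unknown fractions; fractions sum to 1 so f_D + f_B = 0.411.
Mass balance: Σ fᵢ·δᵢ = δ_bulk ⇒ f_D·(-17.5) + f_B·(-30.7) = -27.2 − (-17.991) = -9.209
Substitute f_B = 0.411 − f_D:
f_D·(-17.5 − -30.7) = -9.209 − 0.411×(-30.7) = 3.408
f_D = 3.408 / 13.2 = 0.2582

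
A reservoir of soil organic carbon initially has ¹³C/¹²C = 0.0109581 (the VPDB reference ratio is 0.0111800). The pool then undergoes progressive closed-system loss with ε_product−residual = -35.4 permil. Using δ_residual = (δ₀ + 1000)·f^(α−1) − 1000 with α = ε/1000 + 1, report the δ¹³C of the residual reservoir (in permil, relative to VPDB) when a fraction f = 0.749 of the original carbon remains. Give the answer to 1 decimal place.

δ₀ = (0.0109581/0.0111800 − 1)×1000 = (0.980152 − 1)×1000 = -19.848 permil
α − 1 = ε/1000 = -0.0354
f^(α−1) = 0.749^(-0.0354) = 1.010284
δ_res = (-19.848 + 1000) × 1.010284 − 1000 = 990.232 − 1000 = -9.77 permil

-9.8 permil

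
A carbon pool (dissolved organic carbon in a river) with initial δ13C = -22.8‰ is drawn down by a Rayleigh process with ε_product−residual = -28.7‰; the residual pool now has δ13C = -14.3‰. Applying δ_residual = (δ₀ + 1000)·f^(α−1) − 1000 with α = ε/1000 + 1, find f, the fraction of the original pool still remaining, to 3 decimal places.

0.740

α − 1 = ε/1000 = -0.0287
(δ_res + 1000)/(δ₀ + 1000) = (-14.3 + 1000)/(-22.8 + 1000) = 985.7/977.2 = 1.008698
f = 1.008698^(1/-0.0287) = exp(ln(1.008698)/-0.0287) = exp(0.00866/-0.0287)
f = exp(-0.3018) = 0.7395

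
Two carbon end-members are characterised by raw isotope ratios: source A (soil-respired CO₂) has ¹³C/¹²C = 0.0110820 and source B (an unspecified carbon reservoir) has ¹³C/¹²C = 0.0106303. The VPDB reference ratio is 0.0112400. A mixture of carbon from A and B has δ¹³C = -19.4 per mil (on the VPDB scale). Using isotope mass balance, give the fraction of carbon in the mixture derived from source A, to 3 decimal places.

0.867

δ_A = (0.0110820/0.0112400 − 1)×1000 = (0.985943 − 1)×1000 = -14.057 per mil
δ_B = (0.0106303/0.0112400 − 1)×1000 = (0.945756 − 1)×1000 = -54.244 per mil
f_A = (δ_mix − δ_B)/(δ_A − δ_B) = (-19.4 − (-54.244))/(-14.057 − (-54.244))
f_A = 34.844 / 40.187 = 0.8670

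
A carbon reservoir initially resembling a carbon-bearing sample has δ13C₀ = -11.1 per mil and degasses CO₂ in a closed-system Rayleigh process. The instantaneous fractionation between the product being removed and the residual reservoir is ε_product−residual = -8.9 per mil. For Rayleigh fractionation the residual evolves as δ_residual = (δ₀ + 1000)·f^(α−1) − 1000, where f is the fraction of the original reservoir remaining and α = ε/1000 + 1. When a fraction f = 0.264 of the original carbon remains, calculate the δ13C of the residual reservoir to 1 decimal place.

0.7 per mil

Rayleigh residual: δ_res = (δ₀ + 1000)·f^(α−1) − 1000
α = ε/1000 + 1 = 0.99110, so α − 1 = -0.00890
f^(α−1) = 0.264^(-0.00890) = 1.011924
δ_res = (-11.1 + 1000) × 1.011924 − 1000 = 1000.691 − 1000 = 0.69 per mil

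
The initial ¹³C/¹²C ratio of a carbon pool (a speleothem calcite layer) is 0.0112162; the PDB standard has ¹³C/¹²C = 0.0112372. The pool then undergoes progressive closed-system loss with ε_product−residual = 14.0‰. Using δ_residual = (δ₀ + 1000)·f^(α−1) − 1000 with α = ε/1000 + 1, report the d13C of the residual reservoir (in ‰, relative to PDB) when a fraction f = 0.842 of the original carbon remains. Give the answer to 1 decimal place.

-4.3‰

δ₀ = (0.0112162/0.0112372 − 1)×1000 = (0.998131 − 1)×1000 = -1.869‰
α − 1 = ε/1000 = 0.0140
f^(α−1) = 0.842^(0.0140) = 0.997595
δ_res = (-1.869 + 1000) × 0.997595 − 1000 = 995.731 − 1000 = -4.27‰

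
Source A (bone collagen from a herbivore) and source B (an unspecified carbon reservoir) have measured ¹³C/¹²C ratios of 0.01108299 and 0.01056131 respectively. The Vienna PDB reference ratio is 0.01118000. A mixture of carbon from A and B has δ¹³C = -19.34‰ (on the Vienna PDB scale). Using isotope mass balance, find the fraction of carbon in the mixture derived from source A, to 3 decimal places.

0.771

δ_A = (0.01108299/0.01118000 − 1)×1000 = (0.991323 − 1)×1000 = -8.677‰
δ_B = (0.01056131/0.01118000 − 1)×1000 = (0.944661 − 1)×1000 = -55.339‰
f_A = (δ_mix − δ_B)/(δ_A − δ_B) = (-19.34 − (-55.339))/(-8.677 − (-55.339))
f_A = 35.999 / 46.662 = 0.7715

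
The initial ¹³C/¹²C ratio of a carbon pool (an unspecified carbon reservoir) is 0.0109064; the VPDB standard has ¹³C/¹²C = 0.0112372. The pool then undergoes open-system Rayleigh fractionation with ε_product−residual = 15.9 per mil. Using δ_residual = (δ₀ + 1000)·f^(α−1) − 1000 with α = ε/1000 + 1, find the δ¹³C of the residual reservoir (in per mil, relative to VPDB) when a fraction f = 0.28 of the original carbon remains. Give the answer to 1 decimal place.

-48.9 per mil

δ₀ = (0.0109064/0.0112372 − 1)×1000 = (0.970562 − 1)×1000 = -29.438 per mil
α − 1 = ε/1000 = 0.0159
f^(α−1) = 0.28^(0.0159) = 0.979963
δ_res = (-29.438 + 1000) × 0.979963 − 1000 = 951.115 − 1000 = -48.88 per mil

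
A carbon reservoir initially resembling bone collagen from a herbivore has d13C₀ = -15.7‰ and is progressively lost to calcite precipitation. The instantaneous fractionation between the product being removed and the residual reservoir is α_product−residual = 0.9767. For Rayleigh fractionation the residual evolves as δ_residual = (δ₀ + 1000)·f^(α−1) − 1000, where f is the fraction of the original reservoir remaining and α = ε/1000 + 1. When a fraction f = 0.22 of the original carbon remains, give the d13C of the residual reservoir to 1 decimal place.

Rayleigh residual: δ_res = (δ₀ + 1000)·f^(α−1) − 1000
α − 1 = -0.02330
f^(α−1) = 0.22^(-0.02330) = 1.035909
δ_res = (-15.7 + 1000) × 1.035909 − 1000 = 1019.645 − 1000 = 19.65‰

19.6‰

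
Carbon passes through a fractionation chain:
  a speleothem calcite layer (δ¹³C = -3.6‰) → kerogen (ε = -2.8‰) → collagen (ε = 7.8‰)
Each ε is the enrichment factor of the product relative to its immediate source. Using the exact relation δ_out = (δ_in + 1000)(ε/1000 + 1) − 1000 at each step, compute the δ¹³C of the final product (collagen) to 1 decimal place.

step 1: δ = (-3.60 + 1000)·(-2.8/1000 + 1) − 1000 = -6.39‰
step 2: δ = (-6.39 + 1000)·(7.8/1000 + 1) − 1000 = 1.36‰

1.4‰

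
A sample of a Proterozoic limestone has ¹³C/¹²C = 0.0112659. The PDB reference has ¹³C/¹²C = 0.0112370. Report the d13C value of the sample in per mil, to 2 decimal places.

2.57 per mil

d13C = (R_sample / R_standard − 1) × 1000
R_sample / R_standard = 0.0112659 / 0.0112370 = 1.002572
d13C = (1.002572 − 1) × 1000 = 2.572 per mil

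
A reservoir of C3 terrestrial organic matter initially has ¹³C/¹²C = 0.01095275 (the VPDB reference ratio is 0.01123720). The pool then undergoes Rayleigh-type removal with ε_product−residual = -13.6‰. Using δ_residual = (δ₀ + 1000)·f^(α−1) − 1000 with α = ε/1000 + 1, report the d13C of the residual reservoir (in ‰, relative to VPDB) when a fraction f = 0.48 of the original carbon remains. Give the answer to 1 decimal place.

δ₀ = (0.01095275/0.01123720 − 1)×1000 = (0.974687 − 1)×1000 = -25.313‰
α − 1 = ε/1000 = -0.0136
f^(α−1) = 0.48^(-0.0136) = 1.010032
δ_res = (-25.313 + 1000) × 1.010032 − 1000 = 984.465 − 1000 = -15.54‰

-15.5‰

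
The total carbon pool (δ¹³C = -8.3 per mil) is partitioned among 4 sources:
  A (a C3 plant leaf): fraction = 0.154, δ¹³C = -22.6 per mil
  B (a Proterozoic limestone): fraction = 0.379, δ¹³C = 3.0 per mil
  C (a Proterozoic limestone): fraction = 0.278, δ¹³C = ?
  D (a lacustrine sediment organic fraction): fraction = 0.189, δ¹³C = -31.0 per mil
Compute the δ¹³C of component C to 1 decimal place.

Isotope mass balance: δ_bulk = Σ fᵢ·δᵢ.
-8.3 = 0.154×(-22.6) + 0.379×(3.0) + 0.278×δ_C + 0.189×(-31.0)
0.278·δ_C = -8.3 − (-8.202) = -0.098
δ_C = -0.098 / 0.278 = -0.35 per mil

-0.4 per mil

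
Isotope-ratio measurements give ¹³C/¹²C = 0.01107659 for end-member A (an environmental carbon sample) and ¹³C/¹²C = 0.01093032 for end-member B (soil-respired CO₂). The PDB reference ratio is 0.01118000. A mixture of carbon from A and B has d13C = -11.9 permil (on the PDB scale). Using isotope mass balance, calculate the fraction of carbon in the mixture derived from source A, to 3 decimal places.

δ_A = (0.01107659/0.01118000 − 1)×1000 = (0.990750 − 1)×1000 = -9.250 permil
δ_B = (0.01093032/0.01118000 − 1)×1000 = (0.977667 − 1)×1000 = -22.333 permil
f_A = (δ_mix − δ_B)/(δ_A − δ_B) = (-11.9 − (-22.333))/(-9.250 − (-22.333))
f_A = 10.433 / 13.083 = 0.7974

0.797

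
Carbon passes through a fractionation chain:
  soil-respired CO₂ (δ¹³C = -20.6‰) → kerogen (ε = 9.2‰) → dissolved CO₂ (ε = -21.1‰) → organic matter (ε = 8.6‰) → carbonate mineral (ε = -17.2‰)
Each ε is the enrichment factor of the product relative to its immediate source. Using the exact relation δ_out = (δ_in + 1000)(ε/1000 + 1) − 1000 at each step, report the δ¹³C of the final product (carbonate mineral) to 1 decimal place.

-40.9‰

step 1: δ = (-20.60 + 1000)·(9.2/1000 + 1) − 1000 = -11.59‰
step 2: δ = (-11.59 + 1000)·(-21.1/1000 + 1) − 1000 = -32.44‰
step 3: δ = (-32.44 + 1000)·(8.6/1000 + 1) − 1000 = -24.12‰
step 4: δ = (-24.12 + 1000)·(-17.2/1000 + 1) − 1000 = -40.91‰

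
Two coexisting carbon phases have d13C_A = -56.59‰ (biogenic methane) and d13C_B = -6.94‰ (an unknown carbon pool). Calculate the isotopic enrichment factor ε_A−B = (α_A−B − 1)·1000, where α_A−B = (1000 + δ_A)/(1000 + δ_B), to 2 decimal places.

-50.00‰

α_A−B = (1000 + -56.59) / (1000 + -6.94) = 943.41 / 993.06 = 0.950003
ε_A−B = (0.950003 − 1) × 1000 = -49.997‰
(The approximation ε ≈ δ_A − δ_B would give -49.65‰.)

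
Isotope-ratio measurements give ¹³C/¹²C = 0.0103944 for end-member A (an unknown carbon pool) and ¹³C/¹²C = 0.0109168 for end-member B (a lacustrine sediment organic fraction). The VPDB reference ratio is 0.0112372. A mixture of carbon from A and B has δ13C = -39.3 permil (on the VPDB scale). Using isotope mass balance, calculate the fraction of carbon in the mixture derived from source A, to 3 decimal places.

0.232

δ_A = (0.0103944/0.0112372 − 1)×1000 = (0.924999 − 1)×1000 = -75.001 permil
δ_B = (0.0109168/0.0112372 − 1)×1000 = (0.971488 − 1)×1000 = -28.512 permil
f_A = (δ_mix − δ_B)/(δ_A − δ_B) = (-39.3 − (-28.512))/(-75.001 − (-28.512))
f_A = -10.788 / -46.488 = 0.2320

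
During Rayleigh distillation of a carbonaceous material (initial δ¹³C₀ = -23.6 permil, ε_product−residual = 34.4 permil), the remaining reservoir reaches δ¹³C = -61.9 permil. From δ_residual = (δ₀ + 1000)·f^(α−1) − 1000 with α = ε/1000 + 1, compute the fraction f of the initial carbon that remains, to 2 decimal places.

0.31

α − 1 = ε/1000 = 0.0344
(δ_res + 1000)/(δ₀ + 1000) = (-61.9 + 1000)/(-23.6 + 1000) = 938.1/976.4 = 0.960774
f = 0.960774^(1/0.0344) = exp(ln(0.960774)/0.0344) = exp(-0.04002/0.0344)
f = exp(-1.1632) = 0.3125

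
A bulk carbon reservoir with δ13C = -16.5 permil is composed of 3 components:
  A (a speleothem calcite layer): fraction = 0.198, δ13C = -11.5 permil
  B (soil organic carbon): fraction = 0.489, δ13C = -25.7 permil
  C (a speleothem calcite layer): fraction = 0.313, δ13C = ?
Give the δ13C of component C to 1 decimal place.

-5.3 permil

Isotope mass balance: δ_bulk = Σ fᵢ·δᵢ.
-16.5 = 0.198×(-11.5) + 0.489×(-25.7) + 0.313×δ_C
0.313·δ_C = -16.5 − (-14.844) = -1.656
δ_C = -1.656 / 0.313 = -5.29 permil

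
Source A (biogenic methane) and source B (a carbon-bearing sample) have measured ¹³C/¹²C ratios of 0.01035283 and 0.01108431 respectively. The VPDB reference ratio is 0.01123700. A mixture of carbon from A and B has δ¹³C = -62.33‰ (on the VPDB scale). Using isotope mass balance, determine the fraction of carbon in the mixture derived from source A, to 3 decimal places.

0.749

δ_A = (0.01035283/0.01123700 − 1)×1000 = (0.921316 − 1)×1000 = -78.684‰
δ_B = (0.01108431/0.01123700 − 1)×1000 = (0.986412 − 1)×1000 = -13.588‰
f_A = (δ_mix − δ_B)/(δ_A − δ_B) = (-62.33 − (-13.588))/(-78.684 − (-13.588))
f_A = -48.742 / -65.096 = 0.7488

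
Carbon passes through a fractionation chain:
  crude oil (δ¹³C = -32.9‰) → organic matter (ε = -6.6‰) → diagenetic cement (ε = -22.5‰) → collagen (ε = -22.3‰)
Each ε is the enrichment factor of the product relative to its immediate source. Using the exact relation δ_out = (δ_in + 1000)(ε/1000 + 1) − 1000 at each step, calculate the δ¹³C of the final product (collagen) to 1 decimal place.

step 1: δ = (-32.90 + 1000)·(-6.6/1000 + 1) − 1000 = -39.28‰
step 2: δ = (-39.28 + 1000)·(-22.5/1000 + 1) − 1000 = -60.90‰
step 3: δ = (-60.90 + 1000)·(-22.3/1000 + 1) − 1000 = -81.84‰

-81.8‰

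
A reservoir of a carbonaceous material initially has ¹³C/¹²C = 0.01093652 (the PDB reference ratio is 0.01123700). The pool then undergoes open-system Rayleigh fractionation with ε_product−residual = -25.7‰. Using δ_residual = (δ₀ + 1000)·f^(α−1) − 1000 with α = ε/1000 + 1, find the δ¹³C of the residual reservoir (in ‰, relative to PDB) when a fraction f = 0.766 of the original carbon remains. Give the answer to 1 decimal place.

-20.0‰

δ₀ = (0.01093652/0.01123700 − 1)×1000 = (0.973260 − 1)×1000 = -26.740‰
α − 1 = ε/1000 = -0.0257
f^(α−1) = 0.766^(-0.0257) = 1.006874
δ_res = (-26.740 + 1000) × 1.006874 − 1000 = 979.950 − 1000 = -20.05‰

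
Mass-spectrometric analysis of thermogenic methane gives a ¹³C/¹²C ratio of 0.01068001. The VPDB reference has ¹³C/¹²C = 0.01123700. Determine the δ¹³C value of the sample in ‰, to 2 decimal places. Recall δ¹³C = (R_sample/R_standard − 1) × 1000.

-49.57‰

δ¹³C = (R_sample / R_standard − 1) × 1000
R_sample / R_standard = 0.01068001 / 0.01123700 = 0.950432
δ¹³C = (0.950432 − 1) × 1000 = -49.568‰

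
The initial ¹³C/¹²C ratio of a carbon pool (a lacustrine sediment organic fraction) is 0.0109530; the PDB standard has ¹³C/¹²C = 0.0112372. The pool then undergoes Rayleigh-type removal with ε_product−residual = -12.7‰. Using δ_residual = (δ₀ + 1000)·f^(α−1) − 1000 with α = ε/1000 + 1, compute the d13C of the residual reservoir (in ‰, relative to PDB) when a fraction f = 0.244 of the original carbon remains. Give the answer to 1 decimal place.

δ₀ = (0.0109530/0.0112372 − 1)×1000 = (0.974709 − 1)×1000 = -25.291‰
α − 1 = ε/1000 = -0.0127
f^(α−1) = 0.244^(-0.0127) = 1.018076
δ_res = (-25.291 + 1000) × 1.018076 − 1000 = 992.328 − 1000 = -7.67‰

-7.7‰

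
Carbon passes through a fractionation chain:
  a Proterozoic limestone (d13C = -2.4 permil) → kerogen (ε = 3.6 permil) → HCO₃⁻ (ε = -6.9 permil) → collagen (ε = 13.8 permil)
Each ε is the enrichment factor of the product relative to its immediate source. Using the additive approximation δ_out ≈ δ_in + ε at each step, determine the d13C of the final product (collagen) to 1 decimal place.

8.1 permil

step 1: δ ≈ -2.4 + (3.6) = 1.2 permil
step 2: δ ≈ 1.2 + (-6.9) = -5.7 permil
step 3: δ ≈ -5.7 + (13.8) = 8.1 permil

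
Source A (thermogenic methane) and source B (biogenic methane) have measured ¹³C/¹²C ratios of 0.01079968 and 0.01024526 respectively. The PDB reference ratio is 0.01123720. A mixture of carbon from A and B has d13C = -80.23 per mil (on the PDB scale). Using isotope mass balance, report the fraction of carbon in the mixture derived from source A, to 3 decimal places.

δ_A = (0.01079968/0.01123720 − 1)×1000 = (0.961065 − 1)×1000 = -38.935 per mil
δ_B = (0.01024526/0.01123720 − 1)×1000 = (0.911727 − 1)×1000 = -88.273 per mil
f_A = (δ_mix − δ_B)/(δ_A − δ_B) = (-80.23 − (-88.273))/(-38.935 − (-88.273))
f_A = 8.043 / 49.338 = 0.1630

0.163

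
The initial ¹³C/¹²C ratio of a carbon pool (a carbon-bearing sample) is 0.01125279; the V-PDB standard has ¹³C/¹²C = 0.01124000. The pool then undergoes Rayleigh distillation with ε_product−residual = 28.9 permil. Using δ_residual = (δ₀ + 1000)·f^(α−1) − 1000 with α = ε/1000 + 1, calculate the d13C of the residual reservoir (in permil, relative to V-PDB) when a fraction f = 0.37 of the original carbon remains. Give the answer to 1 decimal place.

-27.2 permil

δ₀ = (0.01125279/0.01124000 − 1)×1000 = (1.001138 − 1)×1000 = 1.138 permil
α − 1 = ε/1000 = 0.0289
f^(α−1) = 0.37^(0.0289) = 0.971675
δ_res = (1.138 + 1000) × 0.971675 − 1000 = 972.781 − 1000 = -27.22 permil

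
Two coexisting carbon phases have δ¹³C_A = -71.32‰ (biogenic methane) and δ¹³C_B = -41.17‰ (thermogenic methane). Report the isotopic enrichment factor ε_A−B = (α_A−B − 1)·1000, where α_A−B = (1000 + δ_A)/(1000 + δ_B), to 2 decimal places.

-31.44‰

α_A−B = (1000 + -71.32) / (1000 + -41.17) = 928.68 / 958.83 = 0.968555
ε_A−B = (0.968555 − 1) × 1000 = -31.445‰
(The approximation ε ≈ δ_A − δ_B would give -30.15‰.)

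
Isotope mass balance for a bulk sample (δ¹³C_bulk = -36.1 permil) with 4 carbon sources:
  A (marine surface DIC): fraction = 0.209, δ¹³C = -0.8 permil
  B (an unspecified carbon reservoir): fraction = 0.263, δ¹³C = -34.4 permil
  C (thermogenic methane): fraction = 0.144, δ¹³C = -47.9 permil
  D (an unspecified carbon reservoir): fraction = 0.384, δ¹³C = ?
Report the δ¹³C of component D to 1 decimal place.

-52.1 permil

Isotope mass balance: δ_bulk = Σ fᵢ·δᵢ.
-36.1 = 0.209×(-0.8) + 0.263×(-34.4) + 0.144×(-47.9) + 0.384×δ_D
0.384·δ_D = -36.1 − (-16.112) = -19.988
δ_D = -19.988 / 0.384 = -52.05 permil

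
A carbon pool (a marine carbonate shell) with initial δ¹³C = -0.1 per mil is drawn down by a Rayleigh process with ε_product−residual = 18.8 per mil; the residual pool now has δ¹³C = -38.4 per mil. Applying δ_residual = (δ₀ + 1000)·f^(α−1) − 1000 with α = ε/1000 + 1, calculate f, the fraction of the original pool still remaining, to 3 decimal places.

0.125

α − 1 = ε/1000 = 0.0188
(δ_res + 1000)/(δ₀ + 1000) = (-38.4 + 1000)/(-0.1 + 1000) = 961.6/999.9 = 0.961696
f = 0.961696^(1/0.0188) = exp(ln(0.961696)/0.0188) = exp(-0.03906/0.0188)
f = exp(-2.0775) = 0.1252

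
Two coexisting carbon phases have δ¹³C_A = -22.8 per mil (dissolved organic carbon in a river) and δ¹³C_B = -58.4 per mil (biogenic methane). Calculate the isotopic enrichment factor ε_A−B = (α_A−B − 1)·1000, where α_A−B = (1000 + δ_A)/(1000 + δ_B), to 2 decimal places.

α_A−B = (1000 + -22.8) / (1000 + -58.4) = 977.2 / 941.6 = 1.037808
ε_A−B = (1.037808 − 1) × 1000 = 37.808 per mil
(The approximation ε ≈ δ_A − δ_B would give 35.6 per mil.)

37.81 per mil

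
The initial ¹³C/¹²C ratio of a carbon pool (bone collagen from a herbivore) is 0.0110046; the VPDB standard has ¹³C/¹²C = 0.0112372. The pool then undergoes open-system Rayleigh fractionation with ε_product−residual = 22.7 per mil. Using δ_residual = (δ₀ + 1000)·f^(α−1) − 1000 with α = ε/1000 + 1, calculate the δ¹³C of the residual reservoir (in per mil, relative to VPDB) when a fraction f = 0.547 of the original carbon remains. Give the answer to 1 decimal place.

-34.0 per mil

δ₀ = (0.0110046/0.0112372 − 1)×1000 = (0.979301 − 1)×1000 = -20.699 per mil
α − 1 = ε/1000 = 0.0227
f^(α−1) = 0.547^(0.0227) = 0.986398
δ_res = (-20.699 + 1000) × 0.986398 − 1000 = 965.981 − 1000 = -34.02 per mil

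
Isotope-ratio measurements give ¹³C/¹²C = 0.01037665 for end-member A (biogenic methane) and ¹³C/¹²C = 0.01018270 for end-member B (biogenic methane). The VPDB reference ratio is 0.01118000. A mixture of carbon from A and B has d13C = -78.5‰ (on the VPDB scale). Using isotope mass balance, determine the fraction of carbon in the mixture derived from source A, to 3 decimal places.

δ_A = (0.01037665/0.01118000 − 1)×1000 = (0.928144 − 1)×1000 = -71.856‰
δ_B = (0.01018270/0.01118000 − 1)×1000 = (0.910796 − 1)×1000 = -89.204‰
f_A = (δ_mix − δ_B)/(δ_A − δ_B) = (-78.5 − (-89.204))/(-71.856 − (-89.204))
f_A = 10.704 / 17.348 = 0.6170

0.617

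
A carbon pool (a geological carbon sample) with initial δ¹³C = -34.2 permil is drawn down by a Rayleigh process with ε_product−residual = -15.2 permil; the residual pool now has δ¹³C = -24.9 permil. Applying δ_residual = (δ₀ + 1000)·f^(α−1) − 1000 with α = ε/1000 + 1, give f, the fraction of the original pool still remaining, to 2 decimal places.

0.53

α − 1 = ε/1000 = -0.0152
(δ_res + 1000)/(δ₀ + 1000) = (-24.9 + 1000)/(-34.2 + 1000) = 975.1/965.8 = 1.009629
f = 1.009629^(1/-0.0152) = exp(ln(1.009629)/-0.0152) = exp(0.00958/-0.0152)
f = exp(-0.6305) = 0.5323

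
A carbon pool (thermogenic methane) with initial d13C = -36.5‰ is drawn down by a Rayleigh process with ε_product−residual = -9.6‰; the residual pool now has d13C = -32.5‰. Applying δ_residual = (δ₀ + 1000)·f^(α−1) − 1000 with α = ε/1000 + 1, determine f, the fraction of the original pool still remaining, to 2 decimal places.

α − 1 = ε/1000 = -0.0096
(δ_res + 1000)/(δ₀ + 1000) = (-32.5 + 1000)/(-36.5 + 1000) = 967.5/963.5 = 1.004152
f = 1.004152^(1/-0.0096) = exp(ln(1.004152)/-0.0096) = exp(0.00414/-0.0096)
f = exp(-0.4316) = 0.6495

0.65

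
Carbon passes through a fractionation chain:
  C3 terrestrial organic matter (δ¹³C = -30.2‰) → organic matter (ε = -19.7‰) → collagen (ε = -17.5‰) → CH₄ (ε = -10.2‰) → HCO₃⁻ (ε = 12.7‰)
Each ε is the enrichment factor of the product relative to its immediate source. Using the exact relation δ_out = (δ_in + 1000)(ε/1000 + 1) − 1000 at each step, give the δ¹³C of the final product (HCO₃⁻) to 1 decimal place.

step 1: δ = (-30.20 + 1000)·(-19.7/1000 + 1) − 1000 = -49.31‰
step 2: δ = (-49.31 + 1000)·(-17.5/1000 + 1) − 1000 = -65.94‰
step 3: δ = (-65.94 + 1000)·(-10.2/1000 + 1) − 1000 = -75.47‰
step 4: δ = (-75.47 + 1000)·(12.7/1000 + 1) − 1000 = -63.73‰

-63.7‰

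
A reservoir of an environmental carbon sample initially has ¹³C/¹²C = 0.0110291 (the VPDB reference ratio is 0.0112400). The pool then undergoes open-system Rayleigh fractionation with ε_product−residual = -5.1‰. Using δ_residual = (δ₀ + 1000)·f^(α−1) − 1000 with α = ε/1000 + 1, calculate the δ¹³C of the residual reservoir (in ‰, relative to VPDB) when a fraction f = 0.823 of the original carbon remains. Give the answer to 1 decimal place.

δ₀ = (0.0110291/0.0112400 − 1)×1000 = (0.981237 − 1)×1000 = -18.763‰
α − 1 = ε/1000 = -0.0051
f^(α−1) = 0.823^(-0.0051) = 1.000994
δ_res = (-18.763 + 1000) × 1.000994 − 1000 = 982.212 − 1000 = -17.79‰

-17.8‰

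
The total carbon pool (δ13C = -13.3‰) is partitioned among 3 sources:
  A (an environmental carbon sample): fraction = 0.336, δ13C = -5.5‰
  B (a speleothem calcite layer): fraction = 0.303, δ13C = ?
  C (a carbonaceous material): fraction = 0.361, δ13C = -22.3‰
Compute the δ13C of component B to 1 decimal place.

-11.2‰

Isotope mass balance: δ_bulk = Σ fᵢ·δᵢ.
-13.3 = 0.336×(-5.5) + 0.303×δ_B + 0.361×(-22.3)
0.303·δ_B = -13.3 − (-9.898) = -3.402
δ_B = -3.402 / 0.303 = -11.23‰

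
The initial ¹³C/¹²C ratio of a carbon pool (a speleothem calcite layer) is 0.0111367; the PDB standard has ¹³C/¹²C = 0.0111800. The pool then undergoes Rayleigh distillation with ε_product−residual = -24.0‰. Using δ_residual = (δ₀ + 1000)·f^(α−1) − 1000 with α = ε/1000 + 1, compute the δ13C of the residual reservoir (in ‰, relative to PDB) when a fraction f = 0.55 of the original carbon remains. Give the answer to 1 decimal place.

10.5‰

δ₀ = (0.0111367/0.0111800 − 1)×1000 = (0.996127 − 1)×1000 = -3.873‰
α − 1 = ε/1000 = -0.0240
f^(α−1) = 0.55^(-0.0240) = 1.014452
δ_res = (-3.873 + 1000) × 1.014452 − 1000 = 1010.523 − 1000 = 10.52‰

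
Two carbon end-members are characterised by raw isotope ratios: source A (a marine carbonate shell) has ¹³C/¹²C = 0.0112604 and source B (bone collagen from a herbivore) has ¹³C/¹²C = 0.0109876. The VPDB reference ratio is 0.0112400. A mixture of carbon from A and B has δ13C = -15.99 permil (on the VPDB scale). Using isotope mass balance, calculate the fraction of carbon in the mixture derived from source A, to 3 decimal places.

0.266

δ_A = (0.0112604/0.0112400 − 1)×1000 = (1.001815 − 1)×1000 = 1.815 permil
δ_B = (0.0109876/0.0112400 − 1)×1000 = (0.977544 − 1)×1000 = -22.456 permil
f_A = (δ_mix − δ_B)/(δ_A − δ_B) = (-15.99 − (-22.456))/(1.815 − (-22.456))
f_A = 6.466 / 24.270 = 0.2664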